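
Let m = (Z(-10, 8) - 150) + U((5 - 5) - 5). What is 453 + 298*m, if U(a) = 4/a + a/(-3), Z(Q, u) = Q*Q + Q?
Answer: -257531/15 ≈ -17169.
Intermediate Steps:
Z(Q, u) = Q + Q**2 (Z(Q, u) = Q**2 + Q = Q + Q**2)
U(a) = 4/a - a/3 (U(a) = 4/a + a*(-1/3) = 4/a - a/3)
m = -887/15 (m = (-10*(1 - 10) - 150) + (4/((5 - 5) - 5) - ((5 - 5) - 5)/3) = (-10*(-9) - 150) + (4/(0 - 5) - (0 - 5)/3) = (90 - 150) + (4/(-5) - 1/3*(-5)) = -60 + (4*(-1/5) + 5/3) = -60 + (-4/5 + 5/3) = -60 + 13/15 = -887/15 ≈ -59.133)
453 + 298*m = 453 + 298*(-887/15) = 453 - 264326/15 = -257531/15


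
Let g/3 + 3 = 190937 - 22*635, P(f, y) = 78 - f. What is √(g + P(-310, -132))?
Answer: 4*√33205 ≈ 728.89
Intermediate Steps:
g = 530892 (g = -9 + 3*(190937 - 22*635) = -9 + 3*(190937 - 13970) = -9 + 3*176967 = -9 + 530901 = 530892)
√(g + P(-310, -132)) = √(530892 + (78 - 1*(-310))) = √(530892 + (78 + 310)) = √(530892 + 388) = √531280 = 4*√33205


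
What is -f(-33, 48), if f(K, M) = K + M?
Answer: -15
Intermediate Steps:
-f(-33, 48) = -(-33 + 48) = -1*15 = -15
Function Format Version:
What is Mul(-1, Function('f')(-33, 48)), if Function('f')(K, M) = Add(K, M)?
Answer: -15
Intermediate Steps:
Mul(-1, Function('f')(-33, 48)) = Mul(-1, Add(-33, 48)) = Mul(-1, 15) = -15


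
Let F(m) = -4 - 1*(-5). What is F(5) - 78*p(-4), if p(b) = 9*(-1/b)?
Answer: -349/2 ≈ -174.50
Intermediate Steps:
F(m) = 1 (F(m) = -4 + 5 = 1)
p(b) = -9/b
F(5) - 78*p(-4) = 1 - (-702)/(-4) = 1 - (-702)*(-1)/4 = 1 - 78*9/4 = 1 - 351/2 = -349/2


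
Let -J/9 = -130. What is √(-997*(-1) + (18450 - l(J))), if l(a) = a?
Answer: 7*√373 ≈ 135.19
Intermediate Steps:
J = 1170 (J = -9*(-130) = 1170)
√(-997*(-1) + (18450 - l(J))) = √(-997*(-1) + (18450 - 1*1170)) = √(997 + (18450 - 1170)) = √(997 + 17280) = √18277 = 7*√373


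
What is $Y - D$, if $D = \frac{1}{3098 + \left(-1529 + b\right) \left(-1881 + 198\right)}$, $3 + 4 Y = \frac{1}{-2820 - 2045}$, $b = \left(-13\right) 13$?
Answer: $- \frac{10439180833}{13917947680} \approx -0.75005$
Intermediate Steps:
$b = -169$
$Y = - \frac{3649}{4865}$ ($Y = - \frac{3}{4} + \frac{1}{4 \left(-2820 - 2045\right)} = - \frac{3}{4} + \frac{1}{4 \left(-4865\right)} = - \frac{3}{4} + \frac{1}{4} \left(- \frac{1}{4865}\right) = - \frac{3}{4} - \frac{1}{19460} = - \frac{3649}{4865} \approx -0.75005$)
$D = \frac{1}{2860832}$ ($D = \frac{1}{3098 + \left(-1529 - 169\right) \left(-1881 + 198\right)} = \frac{1}{3098 - -2857734} = \frac{1}{3098 + 2857734} = \frac{1}{2860832} \approx 3.4955 \cdot 10^{-7}$)
$Y - D = - \frac{3649}{4865} - \frac{1}{2860832} = - \frac{10439180833}{13917947680}$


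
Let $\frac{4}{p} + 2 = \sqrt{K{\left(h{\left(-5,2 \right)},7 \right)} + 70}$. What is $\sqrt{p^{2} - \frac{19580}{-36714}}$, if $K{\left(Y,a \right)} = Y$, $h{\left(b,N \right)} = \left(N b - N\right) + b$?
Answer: $\frac{\sqrt{738821044518 + 21566684736 \sqrt{53}}}{899493} \approx 1.0522$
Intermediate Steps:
$h{\left(b,N \right)} = b - N + N b$ ($h{\left(b,N \right)} = \left(- N + N b\right) + b = b - N + N b$)
$p = \frac{4}{-2 + \sqrt{53}}$ ($p = \frac{4}{-2 + \sqrt{\left(-5 - 2 + 2 \left(-5\right)\right) + 70}} = \frac{4}{-2 + \sqrt{\left(-5 - 2 - 10\right) + 70}} = \frac{4}{-2 + \sqrt{-17 + 70}} = \frac{4}{-2 + \sqrt{53}} \approx 0.75756$)
$\sqrt{p^{2} - \frac{19580}{-36714}} = \sqrt{\left(\frac{8}{49} + \frac{4 \sqrt{53}}{49}\right)^{2} - \frac{19580}{-36714}} = \sqrt{\left(\frac{8}{49} + \frac{4 \sqrt{53}}{49}\right)^{2} - - \frac{9790}{18357}} = \sqrt{\left(\frac{8}{49} + \frac{4 \sqrt{53}}{49}\right)^{2} + \frac{9790}{18357}} = \sqrt{\frac{9790}{18357} + \left(\frac{8}{49} + \frac{4 \sqrt{53}}{49}\right)^{2}}$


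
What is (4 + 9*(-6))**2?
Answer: 2500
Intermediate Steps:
(4 + 9*(-6))**2 = (4 - 54)**2 = (-50)**2 = 2500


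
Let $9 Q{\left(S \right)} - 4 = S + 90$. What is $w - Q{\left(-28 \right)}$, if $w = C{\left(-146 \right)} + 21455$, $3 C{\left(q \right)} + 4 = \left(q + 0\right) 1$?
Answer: $\frac{64193}{3} \approx 21398.0$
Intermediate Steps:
$Q{\left(S \right)} = \frac{94}{9} + \frac{S}{9}$ ($Q{\left(S \right)} = \frac{4}{9} + \frac{S + 90}{9} = \frac{4}{9} + \frac{90 + S}{9} = \frac{4}{9} + \left(10 + \frac{S}{9}\right) = \frac{94}{9} + \frac{S}{9}$)
$C{\left(q \right)} = - \frac{4}{3} + \frac{q}{3}$ ($C{\left(q \right)} = - \frac{4}{3} + \frac{\left(q + 0\right) 1}{3} = - \frac{4}{3} + \frac{q 1}{3} = - \frac{4}{3} + \frac{q}{3}$)
$w = 21405$ ($w = \left(- \frac{4}{3} + \frac{1}{3} \left(-146\right)\right) + 21455 = \left(- \frac{4}{3} - \frac{146}{3}\right) + 21455 = -50 + 21455 = 21405$)
$w - Q{\left(-28 \right)} = 21405 - \left(\frac{94}{9} + \frac{1}{9} \left(-28\right)\right) = 21405 - \left(\frac{94}{9} - \frac{28}{9}\right) = 21405 - \frac{22}{3} = \frac{64193}{3}$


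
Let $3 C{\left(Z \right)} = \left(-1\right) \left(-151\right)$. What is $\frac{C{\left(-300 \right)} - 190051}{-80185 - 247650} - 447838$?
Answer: $- \frac{440450342188}{983505} \approx -4.4784 \cdot 10^{5}$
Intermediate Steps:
$C{\left(Z \right)} = \frac{151}{3}$ ($C{\left(Z \right)} = \frac{\left(-1\right) \left(-151\right)}{3} = \frac{1}{3} \cdot 151 = \frac{151}{3}$)
$\frac{C{\left(-300 \right)} - 190051}{-80185 - 247650} - 447838 = \frac{\frac{151}{3} - 190051}{-80185 - 247650} - 447838 = - \frac{570002}{3 \left(-327835\right)} - 447838 = \left(- \frac{570002}{3}\right) \left(- \frac{1}{327835}\right) - 447838 = \frac{570002}{983505} - 447838 = - \frac{440450342188}{983505}$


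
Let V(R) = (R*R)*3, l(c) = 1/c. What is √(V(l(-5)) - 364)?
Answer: I*√9097/5 ≈ 19.076*I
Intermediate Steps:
V(R) = 3*R² (V(R) = R²*3 = 3*R²)
√(V(l(-5)) - 364) = √(3*(1/(-5))² - 364) = √(3*(-⅕)² - 364) = √(3*(1/25) - 364) = √(3/25 - 364) = √(-9097/25) = I*√9097/5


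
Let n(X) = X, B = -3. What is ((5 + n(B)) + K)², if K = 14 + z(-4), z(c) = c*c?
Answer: 1024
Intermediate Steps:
z(c) = c²
K = 30 (K = 14 + (-4)² = 14 + 16 = 30)
((5 + n(B)) + K)² = ((5 - 3) + 30)² = (2 + 30)² = 32² = 1024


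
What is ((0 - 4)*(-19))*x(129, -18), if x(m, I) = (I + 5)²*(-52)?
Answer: -667888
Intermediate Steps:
x(m, I) = -52*(5 + I)² (x(m, I) = (5 + I)²*(-52) = -52*(5 + I)²)
((0 - 4)*(-19))*x(129, -18) = ((0 - 4)*(-19))*(-52*(5 - 18)²) = (-4*(-19))*(-52*(-13)²) = 76*(-52*169) = 76*(-8788) = -667888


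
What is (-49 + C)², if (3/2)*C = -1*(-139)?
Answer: 17161/9 ≈ 1906.8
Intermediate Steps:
C = 278/3 (C = 2*(-1*(-139))/3 = (⅔)*139 = 278/3 ≈ 92.667)
(-49 + C)² = (-49 + 278/3)² = (131/3)² = 17161/9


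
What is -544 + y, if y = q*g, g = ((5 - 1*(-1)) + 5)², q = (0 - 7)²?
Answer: 5385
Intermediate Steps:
q = 49 (q = (-7)² = 49)
g = 121 (g = ((5 + 1) + 5)² = (6 + 5)² = 11² = 121)
y = 5929 (y = 49*121 = 5929)
-544 + y = -544 + 5929 = 5385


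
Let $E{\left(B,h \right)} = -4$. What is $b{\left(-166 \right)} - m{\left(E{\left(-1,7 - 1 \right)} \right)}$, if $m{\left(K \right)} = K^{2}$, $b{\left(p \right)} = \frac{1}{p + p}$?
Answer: $- \frac{5313}{332} \approx -16.003$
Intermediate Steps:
$b{\left(p \right)} = \frac{1}{2 p}$
$b{\left(-166 \right)} - m{\left(E{\left(-1,7 - 1 \right)} \right)} = \frac{1}{2 \left(-166\right)} - \left(-4\right)^{2} = \frac{1}{2} \left(- \frac{1}{166}\right) - 16 = - \frac{1}{332} - 16 = - \frac{5313}{332}$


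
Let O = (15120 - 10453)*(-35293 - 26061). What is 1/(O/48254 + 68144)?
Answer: 24127/1500940729 ≈ 1.6075e-5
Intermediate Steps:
O = -286339118 (O = 4667*(-61354) = -286339118)
1/(O/48254 + 68144) = 1/(-286339118/48254 + 68144) = 1/(-286339118*1/48254 + 68144) = 1/(-143169559/24127 + 68144) = 1/(1500940729/24127) = 24127/1500940729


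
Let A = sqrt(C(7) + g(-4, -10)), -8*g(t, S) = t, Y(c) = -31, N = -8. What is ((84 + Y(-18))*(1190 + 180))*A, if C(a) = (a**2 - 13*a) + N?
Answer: 108915*I*sqrt(22) ≈ 5.1086e+5*I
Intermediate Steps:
g(t, S) = -t/8
C(a) = -8 + a**2 - 13*a (C(a) = (a**2 - 13*a) - 8 = -8 + a**2 - 13*a)
A = 3*I*sqrt(22)/2 (A = sqrt((-8 + 7**2 - 13*7) - 1/8*(-4)) = sqrt((-8 + 49 - 91) + 1/2) = sqrt(-50 + 1/2) = sqrt(-99/2) = 3*I*sqrt(22)/2 ≈ 7.0356*I)
((84 + Y(-18))*(1190 + 180))*A = ((84 - 31)*(1190 + 180))*(3*I*sqrt(22)/2) = (53*1370)*(3*I*sqrt(22)/2) = 72610*(3*I*sqrt(22)/2) = 108915*I*sqrt(22)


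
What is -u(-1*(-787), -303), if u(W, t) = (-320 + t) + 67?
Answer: 556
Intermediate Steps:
u(W, t) = -253 + t
-u(-1*(-787), -303) = -(-253 - 303) = -1*(-556) = 556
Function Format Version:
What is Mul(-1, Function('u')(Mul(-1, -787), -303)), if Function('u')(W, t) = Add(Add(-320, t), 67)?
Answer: 556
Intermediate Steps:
Function('u')(W, t) = Add(-253, t)
Mul(-1, Function('u')(Mul(-1, -787), -303)) = Mul(-1, Add(-253, -303)) = Mul(-1, -556) = 556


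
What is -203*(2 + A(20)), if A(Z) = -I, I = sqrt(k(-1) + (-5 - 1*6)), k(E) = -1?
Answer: -406 + 406*I*sqrt(3) ≈ -406.0 + 703.21*I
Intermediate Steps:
I = 2*I*sqrt(3) (I = sqrt(-1 + (-5 - 1*6)) = sqrt(-1 + (-5 - 6)) = sqrt(-1 - 11) = sqrt(-12) = 2*I*sqrt(3) ≈ 3.4641*I)
A(Z) = -2*I*sqrt(3)
-203*(2 + A(20)) = -203*(2 - 2*I*sqrt(3)) = -406 + 406*I*sqrt(3)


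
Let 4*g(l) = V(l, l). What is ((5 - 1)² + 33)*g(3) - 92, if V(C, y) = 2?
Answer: -135/2 ≈ -67.500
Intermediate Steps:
g(l) = ½ (g(l) = (¼)*2 = ½)
((5 - 1)² + 33)*g(3) - 92 = ((5 - 1)² + 33)*(½) - 92 = (4² + 33)*(½) - 92 = (16 + 33)*(½) - 92 = 49*(½) - 92 = 49/2 - 92 = -135/2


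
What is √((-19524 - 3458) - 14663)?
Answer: I*√37645 ≈ 194.02*I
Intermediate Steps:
√((-19524 - 3458) - 14663) = √(-22982 - 14663) = √(-37645) = I*√37645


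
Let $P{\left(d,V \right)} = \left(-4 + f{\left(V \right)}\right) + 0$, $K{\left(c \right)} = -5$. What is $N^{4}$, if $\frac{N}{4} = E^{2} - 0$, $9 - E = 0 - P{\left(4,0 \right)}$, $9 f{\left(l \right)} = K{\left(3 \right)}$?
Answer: $\frac{1677721600000000}{43046721} \approx 3.8974 \cdot 10^{7}$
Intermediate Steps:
$f{\left(l \right)} = - \frac{5}{9}$ ($f{\left(l \right)} = \frac{1}{9} \left(-5\right) = - \frac{5}{9}$)
$P{\left(d,V \right)} = - \frac{41}{9}$ ($P{\left(d,V \right)} = \left(-4 - \frac{5}{9}\right) + 0 = - \frac{41}{9} + 0 = - \frac{41}{9}$)
$E = \frac{40}{9}$ ($E = 9 - \left(0 - - \frac{41}{9}\right) = 9 - \left(0 + \frac{41}{9}\right) = 9 - \frac{41}{9} = \frac{40}{9} \approx 4.4444$)
$N = \frac{6400}{81}$ ($N = 4 \left(\left(\frac{40}{9}\right)^{2} - 0\right) = 4 \left(\frac{1600}{81} + 0\right) = 4 \cdot \frac{1600}{81} = \frac{6400}{81} \approx 79.012$)
$N^{4} = \left(\frac{6400}{81}\right)^{4} = \frac{1677721600000000}{43046721}$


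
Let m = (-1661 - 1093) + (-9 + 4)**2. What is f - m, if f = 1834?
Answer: 4563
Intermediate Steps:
m = -2729 (m = -2754 + (-5)**2 = -2754 + 25 = -2729)
f - m = 1834 - 1*(-2729) = 1834 + 2729 = 4563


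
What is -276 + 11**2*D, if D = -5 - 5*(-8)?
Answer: 3959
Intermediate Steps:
D = 35 (D = -5 + 40 = 35)
-276 + 11**2*D = -276 + 11**2*35 = -276 + 121*35 = -276 + 4235 = 3959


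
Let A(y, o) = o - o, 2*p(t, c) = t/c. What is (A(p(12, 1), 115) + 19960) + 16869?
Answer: 36829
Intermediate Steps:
p(t, c) = t/(2*c) (p(t, c) = (t/c)/2 = t/(2*c))
A(y, o) = 0
(A(p(12, 1), 115) + 19960) + 16869 = (0 + 19960) + 16869 = 19960 + 16869 = 36829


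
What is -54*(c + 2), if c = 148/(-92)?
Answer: -486/23 ≈ -21.130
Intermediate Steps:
c = -37/23 (c = 148*(-1/92) = -37/23 ≈ -1.6087)
-54*(c + 2) = -54*(-37/23 + 2) = -54*9/23 = -486/23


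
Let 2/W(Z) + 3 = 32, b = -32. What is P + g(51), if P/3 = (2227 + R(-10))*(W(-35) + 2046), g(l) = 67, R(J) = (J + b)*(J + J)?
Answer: 545952479/29 ≈ 1.8826e+7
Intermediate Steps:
R(J) = 2*J*(-32 + J) (R(J) = (J - 32)*(J + J) = (-32 + J)*(2*J) = 2*J*(-32 + J))
W(Z) = 2/29 (W(Z) = 2/(-3 + 32) = 2/29)
P = 545950536/29 (P = 3*((2227 + 2*(-10)*(-32 - 10))*(2/29 + 2046)) = 3*((2227 + 2*(-10)*(-42))*(59336/29)) = 3*((2227 + 840)*(59336/29)) = 3*(3067*(59336/29)) = 3*(181983512/29) = 545950536/29 ≈ 1.8826e+7)
P + g(51) = 545950536/29 + 67 = 545952479/29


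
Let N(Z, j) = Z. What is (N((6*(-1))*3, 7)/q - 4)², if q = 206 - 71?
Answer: 3844/225 ≈ 17.084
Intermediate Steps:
q = 135
(N((6*(-1))*3, 7)/q - 4)² = (((6*(-1))*3)/135 - 4)² = (-6*3*(1/135) - 4)² = (-18*1/135 - 4)² = (-2/15 - 4)² = (-62/15)² = 3844/225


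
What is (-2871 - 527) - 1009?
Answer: -4407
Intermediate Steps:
(-2871 - 527) - 1009 = -3398 - 1009 = -4407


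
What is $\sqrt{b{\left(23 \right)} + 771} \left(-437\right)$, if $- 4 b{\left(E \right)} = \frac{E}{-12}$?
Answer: $- \frac{437 \sqrt{111093}}{12} \approx -12138.0$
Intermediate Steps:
$b{\left(E \right)} = \frac{E}{48}$ ($b{\left(E \right)} = - \frac{E \frac{1}{-12}}{4} = - \frac{E \left(- \frac{1}{12}\right)}{4} = - \frac{\left(- \frac{1}{12}\right) E}{4} = \frac{E}{48}$)
$\sqrt{b{\left(23 \right)} + 771} \left(-437\right) = \sqrt{\frac{1}{48} \cdot 23 + 771} \left(-437\right) = \sqrt{\frac{23}{48} + 771} \left(-437\right) = \sqrt{\frac{37031}{48}} \left(-437\right) = \frac{\sqrt{111093}}{12} \left(-437\right) = - \frac{437 \sqrt{111093}}{12}$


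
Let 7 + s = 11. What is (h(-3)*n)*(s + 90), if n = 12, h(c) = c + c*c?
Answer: 6768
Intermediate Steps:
h(c) = c + c²
s = 4 (s = -7 + 11 = 4)
(h(-3)*n)*(s + 90) = (-3*(1 - 3)*12)*(4 + 90) = (-3*(-2)*12)*94 = (6*12)*94 = 72*94 = 6768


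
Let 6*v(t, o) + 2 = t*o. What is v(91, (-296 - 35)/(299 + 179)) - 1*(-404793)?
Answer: 386971749/956 ≈ 4.0478e+5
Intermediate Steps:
v(t, o) = -⅓ + o*t/6 (v(t, o) = -⅓ + (t*o)/6 = -⅓ + (o*t)/6 = -⅓ + o*t/6)
v(91, (-296 - 35)/(299 + 179)) - 1*(-404793) = (-⅓ + (⅙)*((-296 - 35)/(299 + 179))*91) - 1*(-404793) = (-⅓ + (⅙)*(-331/478)*91) + 404793 = (-⅓ - 30121/2868) + 404793 = -10359/956 + 404793 = 386971749/956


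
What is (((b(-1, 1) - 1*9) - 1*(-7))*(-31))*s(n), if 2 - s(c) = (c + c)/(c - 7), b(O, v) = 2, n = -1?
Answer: 0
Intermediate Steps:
s(c) = 2 - 2*c/(-7 + c) (s(c) = 2 - (c + c)/(c - 7) = 2 - 2*c/(-7 + c))
(((b(-1, 1) - 1*9) - 1*(-7))*(-31))*s(n) = (((2 - 1*9) - 1*(-7))*(-31))*(-14/(-7 - 1)) = (((2 - 9) + 7)*(-31))*(-14/(-8)) = ((-7 + 7)*(-31))*(-14*(-⅛)) = (0*(-31))*(7/4) = 0*(7/4) = 0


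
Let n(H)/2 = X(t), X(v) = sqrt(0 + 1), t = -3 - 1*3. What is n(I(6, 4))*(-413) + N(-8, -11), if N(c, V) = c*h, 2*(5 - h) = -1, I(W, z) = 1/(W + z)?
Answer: -870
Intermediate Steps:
t = -6 (t = -3 - 3 = -6)
X(v) = 1 (X(v) = sqrt(1) = 1)
h = 11/2 (h = 5 - 1/2*(-1) = 5 + 1/2 = 11/2 ≈ 5.5000)
N(c, V) = 11*c/2 (N(c, V) = c*(11/2) = 11*c/2)
n(H) = 2 (n(H) = 2*1 = 2)
n(I(6, 4))*(-413) + N(-8, -11) = 2*(-413) + (11/2)*(-8) = -826 - 44 = -870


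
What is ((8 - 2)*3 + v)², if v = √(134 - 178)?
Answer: 280 + 72*I*√11 ≈ 280.0 + 238.8*I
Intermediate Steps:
v = 2*I*√11 (v = √(-44) = 2*I*√11 ≈ 6.6332*I)
((8 - 2)*3 + v)² = ((8 - 2)*3 + 2*I*√11)² = (6*3 + 2*I*√11)² = (18 + 2*I*√11)²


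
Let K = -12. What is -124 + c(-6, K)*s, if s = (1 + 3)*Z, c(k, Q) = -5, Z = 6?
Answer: -244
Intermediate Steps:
s = 24 (s = (1 + 3)*6 = 4*6 = 24)
-124 + c(-6, K)*s = -124 - 5*24 = -124 - 120 = -244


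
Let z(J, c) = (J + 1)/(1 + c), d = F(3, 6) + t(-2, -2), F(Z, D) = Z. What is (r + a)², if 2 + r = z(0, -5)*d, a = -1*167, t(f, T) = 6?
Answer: 469225/16 ≈ 29327.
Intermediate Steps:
d = 9 (d = 3 + 6 = 9)
z(J, c) = (1 + J)/(1 + c)
a = -167
r = -17/4 (r = -2 + ((1 + 0)/(1 - 5))*9 = -2 + (1/(-4))*9 = -2 - ¼*1*9 = -2 - ¼*9 = -2 - 9/4 = -17/4 ≈ -4.2500)
(r + a)² = (-17/4 - 167)² = (-685/4)² = 469225/16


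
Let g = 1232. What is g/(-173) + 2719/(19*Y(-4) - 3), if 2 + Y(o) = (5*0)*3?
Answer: -520899/7093 ≈ -73.438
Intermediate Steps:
Y(o) = -2 (Y(o) = -2 + (5*0)*3 = -2 + 0*3 = -2 + 0 = -2)
g/(-173) + 2719/(19*Y(-4) - 3) = 1232/(-173) + 2719/(19*(-2) - 3) = 1232*(-1/173) + 2719/(-38 - 3) = -1232/173 + 2719/(-41) = -1232/173 + 2719*(-1/41) = -1232/173 - 2719/41 = -520899/7093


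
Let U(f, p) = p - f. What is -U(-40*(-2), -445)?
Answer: 525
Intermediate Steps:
-U(-40*(-2), -445) = -(-445 - (-5)*8*(-2)) = -(-445 - (-5)*(-16)) = -(-445 - 1*80) = -(-445 - 80) = -1*(-525) = 525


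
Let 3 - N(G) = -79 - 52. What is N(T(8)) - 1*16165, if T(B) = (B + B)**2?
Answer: -16031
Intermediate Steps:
T(B) = 4*B**2 (T(B) = (2*B)**2 = 4*B**2)
N(G) = 134 (N(G) = 3 - (-79 - 52) = 3 - 1*(-131) = 3 + 131 = 134)
N(T(8)) - 1*16165 = 134 - 1*16165 = 134 - 16165 = -16031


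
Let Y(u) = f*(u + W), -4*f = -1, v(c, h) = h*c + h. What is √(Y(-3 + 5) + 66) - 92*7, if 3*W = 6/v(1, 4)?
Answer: -644 + √1065/4 ≈ -635.84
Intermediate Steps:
v(c, h) = h + c*h (v(c, h) = c*h + h = h + c*h)
f = ¼ (f = -¼*(-1) = ¼ ≈ 0.25000)
W = ¼ (W = (6/((4*(1 + 1))))/3 = (6/((4*2)))/3 = (6/8)/3 = (6*(⅛))/3 = (⅓)*(¾) = ¼ ≈ 0.25000)
Y(u) = 1/16 + u/4 (Y(u) = (u + ¼)/4 = (¼ + u)/4 = 1/16 + u/4)
√(Y(-3 + 5) + 66) - 92*7 = √((1/16 + (-3 + 5)/4) + 66) - 92*7 = √((1/16 + (¼)*2) + 66) - 644 = √((1/16 + ½) + 66) - 644 = √(9/16 + 66) - 644 = √(1065/16) - 644 = √1065/4 - 644 = -644 + √1065/4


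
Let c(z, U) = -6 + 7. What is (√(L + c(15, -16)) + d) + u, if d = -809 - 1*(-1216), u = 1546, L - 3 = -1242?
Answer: 1953 + I*√1238 ≈ 1953.0 + 35.185*I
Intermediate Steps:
c(z, U) = 1
L = -1239 (L = 3 - 1242 = -1239)
d = 407 (d = -809 + 1216 = 407)
(√(L + c(15, -16)) + d) + u = (√(-1239 + 1) + 407) + 1546 = (√(-1238) + 407) + 1546 = (I*√1238 + 407) + 1546 = (407 + I*√1238) + 1546 = 1953 + I*√1238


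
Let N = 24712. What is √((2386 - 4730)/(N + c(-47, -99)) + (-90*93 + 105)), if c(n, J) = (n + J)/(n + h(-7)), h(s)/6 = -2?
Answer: I*√4393338206709581/729077 ≈ 90.913*I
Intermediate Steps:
h(s) = -12 (h(s) = 6*(-2) = -12)
c(n, J) = (J + n)/(-12 + n) (c(n, J) = (n + J)/(n - 12) = (J + n)/(-12 + n))
√((2386 - 4730)/(N + c(-47, -99)) + (-90*93 + 105)) = √((2386 - 4730)/(24712 + (-99 - 47)/(-12 - 47)) + (-90*93 + 105)) = √(-2344/(24712 - 146/(-59)) + (-8370 + 105)) = √(-2344/(24712 - 1/59*(-146)) - 8265) = √(-2344/(24712 + 146/59) - 8265) = √(-2344/1458154/59 - 8265) = √(-2344*59/1458154 - 8265) = √(-69148/729077 - 8265) = √(-6025890553/729077) = I*√4393338206709581/729077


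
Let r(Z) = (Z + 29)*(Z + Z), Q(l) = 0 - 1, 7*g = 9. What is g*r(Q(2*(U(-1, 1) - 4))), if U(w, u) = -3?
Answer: -72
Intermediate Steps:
g = 9/7 (g = (⅐)*9 = 9/7 ≈ 1.2857)
Q(l) = -1
r(Z) = 2*Z*(29 + Z) (r(Z) = (29 + Z)*(2*Z) = 2*Z*(29 + Z))
g*r(Q(2*(U(-1, 1) - 4))) = 9*(2*(-1)*(29 - 1))/7 = 9*(2*(-1)*28)/7 = (9/7)*(-56) = -72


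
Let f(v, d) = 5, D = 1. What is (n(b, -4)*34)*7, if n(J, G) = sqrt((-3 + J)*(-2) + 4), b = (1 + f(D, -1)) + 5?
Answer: 476*I*sqrt(3) ≈ 824.46*I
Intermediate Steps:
b = 11 (b = (1 + 5) + 5 = 6 + 5 = 11)
n(J, G) = sqrt(10 - 2*J) (n(J, G) = sqrt((6 - 2*J) + 4) = sqrt(10 - 2*J))
(n(b, -4)*34)*7 = (sqrt(10 - 2*11)*34)*7 = (sqrt(10 - 22)*34)*7 = (sqrt(-12)*34)*7 = ((2*I*sqrt(3))*34)*7 = (68*I*sqrt(3))*7 = 476*I*sqrt(3)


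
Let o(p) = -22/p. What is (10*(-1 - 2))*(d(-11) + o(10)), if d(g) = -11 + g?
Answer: 726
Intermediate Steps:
(10*(-1 - 2))*(d(-11) + o(10)) = (10*(-1 - 2))*((-11 - 11) - 22/10) = (10*(-3))*(-22 - 22*⅒) = -30*(-22 - 11/5) = -30*(-121/5) = 726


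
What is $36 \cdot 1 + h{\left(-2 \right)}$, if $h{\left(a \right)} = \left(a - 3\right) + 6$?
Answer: $37$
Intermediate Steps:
$h{\left(a \right)} = 3 + a$ ($h{\left(a \right)} = \left(-3 + a\right) + 6 = 3 + a$)
$36 \cdot 1 + h{\left(-2 \right)} = 36 \cdot 1 + \left(3 - 2\right) = 36 + 1 = 37$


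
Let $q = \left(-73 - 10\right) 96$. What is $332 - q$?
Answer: $8300$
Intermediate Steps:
$q = -7968$ ($q = \left(-83\right) 96 = -7968$)
$332 - q = 332 - -7968 = 332 + 7968 = 8300$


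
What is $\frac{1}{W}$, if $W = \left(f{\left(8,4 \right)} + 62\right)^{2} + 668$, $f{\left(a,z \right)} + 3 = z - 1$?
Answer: $\frac{1}{4512} \approx 0.00022163$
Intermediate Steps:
$f{\left(a,z \right)} = -4 + z$ ($f{\left(a,z \right)} = -3 + \left(z - 1\right) = -3 + \left(-1 + z\right) = -4 + z$)
$W = 4512$ ($W = \left(\left(-4 + 4\right) + 62\right)^{2} + 668 = \left(0 + 62\right)^{2} + 668 = 62^{2} + 668 = 3844 + 668 = 4512$)
$\frac{1}{W} = \frac{1}{4512}$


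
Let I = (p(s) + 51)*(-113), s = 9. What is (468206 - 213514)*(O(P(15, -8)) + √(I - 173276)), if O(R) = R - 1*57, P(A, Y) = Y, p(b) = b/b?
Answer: -16554980 + 1018768*I*√11197 ≈ -1.6555e+7 + 1.078e+8*I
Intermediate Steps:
p(b) = 1
O(R) = -57 + R (O(R) = R - 57 = -57 + R)
I = -5876 (I = (1 + 51)*(-113) = 52*(-113) = -5876)
(468206 - 213514)*(O(P(15, -8)) + √(I - 173276)) = (468206 - 213514)*((-57 - 8) + √(-5876 - 173276)) = 254692*(-65 + √(-179152)) = 254692*(-65 + 4*I*√11197) = -16554980 + 1018768*I*√11197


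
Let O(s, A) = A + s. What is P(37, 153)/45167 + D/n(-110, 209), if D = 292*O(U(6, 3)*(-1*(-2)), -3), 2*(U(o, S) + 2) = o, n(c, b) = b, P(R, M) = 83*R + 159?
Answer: -12513694/9439903 ≈ -1.3256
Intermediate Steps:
P(R, M) = 159 + 83*R
U(o, S) = -2 + o/2
D = -292 (D = 292*(-3 + (-2 + (½)*6)*(-1*(-2))) = 292*(-3 + (-2 + 3)*2) = 292*(-3 + 1*2) = 292*(-3 + 2) = 292*(-1) = -292)
P(37, 153)/45167 + D/n(-110, 209) = (159 + 83*37)/45167 - 292/209 = (159 + 3071)*(1/45167) - 292*1/209 = 3230*(1/45167) - 292/209 = 3230/45167 - 292/209 = -12513694/9439903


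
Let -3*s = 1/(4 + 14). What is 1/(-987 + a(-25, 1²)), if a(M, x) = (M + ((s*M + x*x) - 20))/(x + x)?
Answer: -108/108947 ≈ -0.00099131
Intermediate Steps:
s = -1/54 (s = -1/(3*(4 + 14)) = -⅓/18 = -⅓*1/18 = -1/54 ≈ -0.018519)
a(M, x) = (-20 + x² + 53*M/54)/(2*x) (a(M, x) = (M + ((-M/54 + x*x) - 20))/(x + x) = (M + ((-M/54 + x²) - 20))/((2*x)) = (M + ((x² - M/54) - 20))*(1/(2*x)) = (M + (-20 + x² - M/54))*(1/(2*x)) = (-20 + x² + 53*M/54)*(1/(2*x)) = (-20 + x² + 53*M/54)/(2*x))
1/(-987 + a(-25, 1²)) = 1/(-987 + (-1080 + 53*(-25) + 54*(1²)²)/(108*(1²))) = 1/(-987 + (1/108)*(-1080 - 1325 + 54*1²)/1) = 1/(-987 + (1/108)*1*(-1080 - 1325 + 54*1)) = 1/(-987 + (1/108)*1*(-1080 - 1325 + 54)) = 1/(-987 + (1/108)*1*(-2351)) = 1/(-987 - 2351/108) = 1/(-108947/108) = -108/108947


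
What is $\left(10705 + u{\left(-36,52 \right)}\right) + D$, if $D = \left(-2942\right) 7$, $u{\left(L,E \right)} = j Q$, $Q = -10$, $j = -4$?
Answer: $-9849$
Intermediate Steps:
$u{\left(L,E \right)} = 40$ ($u{\left(L,E \right)} = \left(-4\right) \left(-10\right) = 40$)
$D = -20594$
$\left(10705 + u{\left(-36,52 \right)}\right) + D = \left(10705 + 40\right) - 20594 = 10745 - 20594 = -9849$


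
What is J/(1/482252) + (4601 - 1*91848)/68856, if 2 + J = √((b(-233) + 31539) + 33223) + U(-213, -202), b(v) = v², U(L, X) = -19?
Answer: -697324905199/68856 + 482252*√119051 ≈ 1.5627e+8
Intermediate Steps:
J = -21 + √119051 (J = -2 + (√(((-233)² + 31539) + 33223) - 19) = -2 + (√((54289 + 31539) + 33223) - 19) = -2 + (√(85828 + 33223) - 19) = -2 + (√119051 - 19) = -2 + (-19 + √119051) = -21 + √119051 ≈ 324.04)
J/(1/482252) + (4601 - 1*91848)/68856 = (-21 + √119051)/(1/482252) + (4601 - 1*91848)/68856 = (-21 + √119051)/(1/482252) + (4601 - 91848)*(1/68856) = (-21 + √119051)*482252 - 87247*1/68856 = (-10127292 + 482252*√119051) - 87247/68856 = -697324905199/68856 + 482252*√119051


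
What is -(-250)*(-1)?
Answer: -250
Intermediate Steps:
-(-250)*(-1) = -250*1 = -250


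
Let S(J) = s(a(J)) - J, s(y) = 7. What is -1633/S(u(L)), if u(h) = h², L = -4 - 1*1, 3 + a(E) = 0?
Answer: 1633/18 ≈ 90.722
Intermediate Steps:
a(E) = -3 (a(E) = -3 + 0 = -3)
L = -5 (L = -4 - 1 = -5)
S(J) = 7 - J
-1633/S(u(L)) = -1633/(7 - 1*(-5)²) = -1633/(7 - 1*25) = -1633/(7 - 25) = -1633/(-18) = -1633*(-1/18) = 1633/18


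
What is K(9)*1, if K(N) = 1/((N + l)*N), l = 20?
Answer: 1/261 ≈ 0.0038314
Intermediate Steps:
K(N) = 1/(N*(20 + N)) (K(N) = 1/((N + 20)*N) = 1/((20 + N)*N) = 1/(N*(20 + N)))
K(9)*1 = (1/(9*(20 + 9)))*1 = ((⅑)/29)*1 = ((⅑)*(1/29))*1 = (1/261)*1 = 1/261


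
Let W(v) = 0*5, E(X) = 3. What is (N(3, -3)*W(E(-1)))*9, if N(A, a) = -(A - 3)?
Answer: 0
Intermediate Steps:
N(A, a) = 3 - A (N(A, a) = -(-3 + A) = 3 - A)
W(v) = 0
(N(3, -3)*W(E(-1)))*9 = ((3 - 1*3)*0)*9 = ((3 - 3)*0)*9 = (0*0)*9 = 0*9 = 0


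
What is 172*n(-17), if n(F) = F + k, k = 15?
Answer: -344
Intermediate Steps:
n(F) = 15 + F (n(F) = F + 15 = 15 + F)
172*n(-17) = 172*(15 - 17) = 172*(-2) = -344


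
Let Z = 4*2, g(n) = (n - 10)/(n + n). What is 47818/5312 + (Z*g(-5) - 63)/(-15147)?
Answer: 7103629/788832 ≈ 9.0052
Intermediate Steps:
g(n) = (-10 + n)/(2*n) (g(n) = (-10 + n)/((2*n)) = (-10 + n)*(1/(2*n)) = (-10 + n)/(2*n))
Z = 8
47818/5312 + (Z*g(-5) - 63)/(-15147) = 47818/5312 + (8*((½)*(-10 - 5)/(-5)) - 63)/(-15147) = 47818*(1/5312) + (8*((½)*(-⅕)*(-15)) - 63)*(-1/15147) = 23909/2656 + (8*(3/2) - 63)*(-1/15147) = 23909/2656 + (12 - 63)*(-1/15147) = 23909/2656 - 51*(-1/15147) = 23909/2656 + 1/297 = 7103629/788832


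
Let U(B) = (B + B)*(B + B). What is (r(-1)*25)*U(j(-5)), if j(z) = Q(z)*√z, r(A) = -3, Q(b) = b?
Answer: 37500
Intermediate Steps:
j(z) = z^(3/2) (j(z) = z*√z = z^(3/2))
U(B) = 4*B² (U(B) = (2*B)*(2*B) = 4*B²)
(r(-1)*25)*U(j(-5)) = (-3*25)*(4*((-5)^(3/2))²) = -300*(-5*I*√5)² = -300*(-125) = -75*(-500) = 37500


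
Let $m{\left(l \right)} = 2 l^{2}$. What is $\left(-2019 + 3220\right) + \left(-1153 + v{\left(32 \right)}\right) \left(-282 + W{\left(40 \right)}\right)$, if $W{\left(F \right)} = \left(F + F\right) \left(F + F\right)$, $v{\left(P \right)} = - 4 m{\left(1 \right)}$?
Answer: $-7101797$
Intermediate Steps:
$v{\left(P \right)} = -8$ ($v{\left(P \right)} = - 4 \cdot 2 \cdot 1^{2} = - 4 \cdot 2 \cdot 1 = \left(-4\right) 2 = -8$)
$W{\left(F \right)} = 4 F^{2}$ ($W{\left(F \right)} = 2 F 2 F = 4 F^{2}$)
$\left(-2019 + 3220\right) + \left(-1153 + v{\left(32 \right)}\right) \left(-282 + W{\left(40 \right)}\right) = \left(-2019 + 3220\right) + \left(-1153 - 8\right) \left(-282 + 4 \cdot 40^{2}\right) = 1201 - 1161 \left(-282 + 4 \cdot 1600\right) = 1201 - 1161 \left(-282 + 6400\right) = 1201 - 7102998 = -7101797$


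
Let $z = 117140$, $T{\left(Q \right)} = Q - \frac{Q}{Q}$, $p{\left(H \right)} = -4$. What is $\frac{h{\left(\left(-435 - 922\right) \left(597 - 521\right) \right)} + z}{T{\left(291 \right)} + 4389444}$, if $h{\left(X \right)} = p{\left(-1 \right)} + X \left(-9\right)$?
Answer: $\frac{522662}{2194867} \approx 0.23813$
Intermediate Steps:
$T{\left(Q \right)} = -1 + Q$ ($T{\left(Q \right)} = Q - 1 = -1 + Q$)
$h{\left(X \right)} = -4 - 9 X$ ($h{\left(X \right)} = -4 + X \left(-9\right) = -4 - 9 X$)
$\frac{h{\left(\left(-435 - 922\right) \left(597 - 521\right) \right)} + z}{T{\left(291 \right)} + 4389444} = \frac{\left(-4 - 9 \left(-435 - 922\right) \left(597 - 521\right)\right) + 117140}{\left(-1 + 291\right) + 4389444} = \frac{\left(-4 - 9 \left(\left(-1357\right) 76\right)\right) + 117140}{290 + 4389444} = \frac{\left(-4 - -928188\right) + 117140}{4389734} = \left(\left(-4 + 928188\right) + 117140\right) \frac{1}{4389734} = \left(928184 + 117140\right) \frac{1}{4389734} = 1045324 \cdot \frac{1}{4389734} = \frac{522662}{2194867}$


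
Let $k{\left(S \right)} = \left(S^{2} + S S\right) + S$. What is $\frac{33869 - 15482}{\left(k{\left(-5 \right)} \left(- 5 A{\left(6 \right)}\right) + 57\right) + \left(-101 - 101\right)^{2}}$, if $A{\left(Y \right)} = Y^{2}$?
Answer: $\frac{18387}{32761} \approx 0.56125$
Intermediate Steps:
$k{\left(S \right)} = S + 2 S^{2}$ ($k{\left(S \right)} = \left(S^{2} + S^{2}\right) + S = 2 S^{2} + S = S + 2 S^{2}$)
$\frac{33869 - 15482}{\left(k{\left(-5 \right)} \left(- 5 A{\left(6 \right)}\right) + 57\right) + \left(-101 - 101\right)^{2}} = \frac{33869 - 15482}{\left(- 5 \left(1 + 2 \left(-5\right)\right) \left(- 5 \cdot 6^{2}\right) + 57\right) + \left(-101 - 101\right)^{2}} = \frac{18387}{\left(- 5 \left(1 - 10\right) \left(\left(-5\right) 36\right) + 57\right) + \left(-202\right)^{2}} = \frac{18387}{\left(\left(-5\right) \left(-9\right) \left(-180\right) + 57\right) + 40804} = \frac{18387}{\left(45 \left(-180\right) + 57\right) + 40804} = \frac{18387}{\left(-8100 + 57\right) + 40804} = \frac{18387}{-8043 + 40804} = \frac{18387}{32761}$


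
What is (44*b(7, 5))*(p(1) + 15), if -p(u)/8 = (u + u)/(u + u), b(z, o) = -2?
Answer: -616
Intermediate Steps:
p(u) = -8 (p(u) = -8*(u + u)/(u + u) = -8*2*u/(2*u) = -8*2*u*1/(2*u) = -8*1 = -8)
(44*b(7, 5))*(p(1) + 15) = (44*(-2))*(-8 + 15) = -88*7 = -616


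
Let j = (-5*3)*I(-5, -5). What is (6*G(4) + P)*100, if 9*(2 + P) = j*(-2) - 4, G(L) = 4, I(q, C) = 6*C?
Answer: -70600/9 ≈ -7844.4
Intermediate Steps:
j = 450 (j = (-5*3)*(6*(-5)) = -15*(-30) = 450)
P = -922/9 (P = -2 + (450*(-2) - 4)/9 = -2 + (-900 - 4)/9 = -2 + (⅑)*(-904) = -2 - 904/9 = -922/9 ≈ -102.44)
(6*G(4) + P)*100 = (6*4 - 922/9)*100 = (24 - 922/9)*100 = -706/9*100 = -70600/9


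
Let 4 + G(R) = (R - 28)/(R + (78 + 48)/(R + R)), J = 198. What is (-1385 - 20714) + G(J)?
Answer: -96431649/4363 ≈ -22102.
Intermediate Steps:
G(R) = -4 + (-28 + R)/(R + 63/R) (G(R) = -4 + (R - 28)/(R + (78 + 48)/(R + R)) = -4 + (-28 + R)/(R + 126/((2*R))) = -4 + (-28 + R)/(R + 126*(1/(2*R))) = -4 + (-28 + R)/(R + 63/R))
(-1385 - 20714) + G(J) = (-1385 - 20714) + (-252 - 28*198 - 3*198²)/(63 + 198²) = -22099 + (-252 - 5544 - 3*39204)/(63 + 39204) = -22099 + (-252 - 5544 - 117612)/39267 = -22099 + (1/39267)*(-123408) = -22099 - 13712/4363 = -96431649/4363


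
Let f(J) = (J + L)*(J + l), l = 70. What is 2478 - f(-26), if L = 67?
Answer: 674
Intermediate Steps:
f(J) = (67 + J)*(70 + J) (f(J) = (J + 67)*(J + 70) = (67 + J)*(70 + J))
2478 - f(-26) = 2478 - (4690 + (-26)**2 + 137*(-26)) = 2478 - (4690 + 676 - 3562) = 2478 - 1*1804 = 2478 - 1804 = 674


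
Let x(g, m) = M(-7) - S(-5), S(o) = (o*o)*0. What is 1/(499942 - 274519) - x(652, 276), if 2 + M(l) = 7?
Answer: -1127114/225423 ≈ -5.0000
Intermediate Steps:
S(o) = 0 (S(o) = o²*0 = 0)
M(l) = 5 (M(l) = -2 + 7 = 5)
x(g, m) = 5 (x(g, m) = 5 - 1*0 = 5 + 0 = 5)
1/(499942 - 274519) - x(652, 276) = 1/(499942 - 274519) - 1*5 = 1/225423 - 5 = -1127114/225423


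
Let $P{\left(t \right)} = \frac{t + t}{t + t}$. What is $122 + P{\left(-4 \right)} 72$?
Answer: $194$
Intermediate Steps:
$P{\left(t \right)} = 1$ ($P{\left(t \right)} = \frac{2 t}{2 t} = 2 t \frac{1}{2 t} = 1$)
$122 + P{\left(-4 \right)} 72 = 122 + 1 \cdot 72 = 122 + 72 = 194$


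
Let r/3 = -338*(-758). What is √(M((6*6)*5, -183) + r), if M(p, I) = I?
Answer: 3*√85381 ≈ 876.60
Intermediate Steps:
r = 768612 (r = 3*(-338*(-758)) = 3*256204 = 768612)
√(M((6*6)*5, -183) + r) = √(-183 + 768612) = √768429 = 3*√85381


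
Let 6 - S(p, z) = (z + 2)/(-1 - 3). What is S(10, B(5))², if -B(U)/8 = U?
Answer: 49/4 ≈ 12.250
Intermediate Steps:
B(U) = -8*U
S(p, z) = 13/2 + z/4 (S(p, z) = 6 - (z + 2)/(-1 - 3) = 6 - (2 + z)/(-4) = 6 - (2 + z)*(-1)/4 = 6 - (-½ - z/4) = 6 + (½ + z/4) = 13/2 + z/4)
S(10, B(5))² = (13/2 + (-8*5)/4)² = (13/2 + (¼)*(-40))² = (13/2 - 10)² = (-7/2)² = 49/4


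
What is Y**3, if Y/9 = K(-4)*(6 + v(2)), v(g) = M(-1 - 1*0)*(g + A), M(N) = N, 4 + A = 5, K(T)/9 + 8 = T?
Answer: -24794911296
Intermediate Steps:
K(T) = -72 + 9*T
A = 1 (A = -4 + 5 = 1)
v(g) = -1 - g (v(g) = (-1 - 1*0)*(g + 1) = (-1 + 0)*(1 + g) = -(1 + g) = -1 - g)
Y = -2916 (Y = 9*((-72 + 9*(-4))*(6 + (-1 - 1*2))) = 9*((-72 - 36)*(6 + (-1 - 2))) = 9*(-108*(6 - 3)) = 9*(-108*3) = 9*(-324) = -2916)
Y**3 = (-2916)**3 = -24794911296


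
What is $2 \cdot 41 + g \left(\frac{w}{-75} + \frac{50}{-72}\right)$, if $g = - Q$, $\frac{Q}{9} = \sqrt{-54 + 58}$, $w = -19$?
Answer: $\frac{4497}{50} \approx 89.94$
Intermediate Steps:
$Q = 18$ ($Q = 9 \sqrt{-54 + 58} = 9 \sqrt{4} = 9 \cdot 2 = 18$)
$g = -18$ ($g = \left(-1\right) 18 = -18$)
$2 \cdot 41 + g \left(\frac{w}{-75} + \frac{50}{-72}\right) = 2 \cdot 41 - 18 \left(- \frac{19}{-75} + \frac{50}{-72}\right) = 82 - 18 \left(\left(-19\right) \left(- \frac{1}{75}\right) + 50 \left(- \frac{1}{72}\right)\right) = 82 - 18 \left(\frac{19}{75} - \frac{25}{36}\right) = 82 - - \frac{397}{50} = 82 + \frac{397}{50} = \frac{4497}{50}$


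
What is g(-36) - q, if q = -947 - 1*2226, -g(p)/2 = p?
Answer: 3245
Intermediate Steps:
g(p) = -2*p
q = -3173 (q = -947 - 2226 = -3173)
g(-36) - q = -2*(-36) - 1*(-3173) = 72 + 3173 = 3245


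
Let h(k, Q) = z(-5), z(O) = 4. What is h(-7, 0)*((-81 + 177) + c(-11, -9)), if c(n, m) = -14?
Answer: 328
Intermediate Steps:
h(k, Q) = 4
h(-7, 0)*((-81 + 177) + c(-11, -9)) = 4*((-81 + 177) - 14) = 4*(96 - 14) = 4*82 = 328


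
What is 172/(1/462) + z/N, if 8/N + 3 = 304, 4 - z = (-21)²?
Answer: 504175/8 ≈ 63022.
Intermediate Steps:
z = -437 (z = 4 - 1*(-21)² = 4 - 1*441 = 4 - 441 = -437)
N = 8/301 (N = 8/(-3 + 304) = 8/301 ≈ 0.026578)
172/(1/462) + z/N = 172/(1/462) - 437/8/301 = 172/(1/462) - 437*301/8 = 172*462 - 131537/8 = 79464 - 131537/8 = 504175/8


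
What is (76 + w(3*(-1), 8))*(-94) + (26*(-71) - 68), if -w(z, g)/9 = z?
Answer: -11596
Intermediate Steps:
w(z, g) = -9*z
(76 + w(3*(-1), 8))*(-94) + (26*(-71) - 68) = (76 - 27*(-1))*(-94) + (26*(-71) - 68) = (76 - 9*(-3))*(-94) + (-1846 - 68) = (76 + 27)*(-94) - 1914 = 103*(-94) - 1914 = -9682 - 1914 = -11596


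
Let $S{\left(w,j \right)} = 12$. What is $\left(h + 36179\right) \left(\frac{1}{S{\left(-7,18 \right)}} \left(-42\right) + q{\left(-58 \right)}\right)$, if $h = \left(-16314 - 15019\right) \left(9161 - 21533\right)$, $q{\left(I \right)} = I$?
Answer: $- \frac{47685630765}{2} \approx -2.3843 \cdot 10^{10}$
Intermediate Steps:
$h = 387651876$ ($h = \left(-31333\right) \left(-12372\right) = 387651876$)
$\left(h + 36179\right) \left(\frac{1}{S{\left(-7,18 \right)}} \left(-42\right) + q{\left(-58 \right)}\right) = \left(387651876 + 36179\right) \left(\frac{1}{12} \left(-42\right) - 58\right) = 387688055 \left(\frac{1}{12} \left(-42\right) - 58\right) = 387688055 \left(- \frac{7}{2} - 58\right) = 387688055 \left(- \frac{123}{2}\right) = - \frac{47685630765}{2}$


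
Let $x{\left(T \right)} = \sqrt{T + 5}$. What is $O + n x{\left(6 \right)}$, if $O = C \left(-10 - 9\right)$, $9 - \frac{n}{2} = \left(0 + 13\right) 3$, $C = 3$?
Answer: $-57 - 60 \sqrt{11} \approx -256.0$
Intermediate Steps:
$n = -60$ ($n = 18 - 2 \left(0 + 13\right) 3 = 18 - 2 \cdot 13 \cdot 3 = 18 - 78 = -60$)
$x{\left(T \right)} = \sqrt{5 + T}$
$O = -57$ ($O = 3 \left(-10 - 9\right) = 3 \left(-19\right) = -57$)
$O + n x{\left(6 \right)} = -57 - 60 \sqrt{5 + 6} = -57 - 60 \sqrt{11}$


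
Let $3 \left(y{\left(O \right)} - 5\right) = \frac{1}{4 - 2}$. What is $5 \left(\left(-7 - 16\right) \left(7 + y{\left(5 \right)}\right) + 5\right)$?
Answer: $- \frac{8245}{6} \approx -1374.2$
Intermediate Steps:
$y{\left(O \right)} = \frac{31}{6}$ ($y{\left(O \right)} = 5 + \frac{1}{3 \left(4 - 2\right)} = 5 + \frac{1}{3 \cdot 2} = 5 + \frac{1}{3} \cdot \frac{1}{2} = 5 + \frac{1}{6} = \frac{31}{6}$)
$5 \left(\left(-7 - 16\right) \left(7 + y{\left(5 \right)}\right) + 5\right) = 5 \left(\left(-7 - 16\right) \left(7 + \frac{31}{6}\right) + 5\right) = 5 \left(\left(-23\right) \frac{73}{6} + 5\right) = 5 \left(- \frac{1679}{6} + 5\right) = 5 \left(- \frac{1649}{6}\right) = - \frac{8245}{6}$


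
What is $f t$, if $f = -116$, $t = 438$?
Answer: $-50808$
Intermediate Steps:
$f t = \left(-116\right) 438 = -50808$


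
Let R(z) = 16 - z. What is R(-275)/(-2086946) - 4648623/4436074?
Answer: -2425679018223/2314461722501 ≈ -1.0481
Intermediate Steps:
R(-275)/(-2086946) - 4648623/4436074 = (16 - 1*(-275))/(-2086946) - 4648623/4436074 = (16 + 275)*(-1/2086946) - 4648623*1/4436074 = 291*(-1/2086946) - 4648623/4436074 = -291/2086946 - 4648623/4436074 = -2425679018223/2314461722501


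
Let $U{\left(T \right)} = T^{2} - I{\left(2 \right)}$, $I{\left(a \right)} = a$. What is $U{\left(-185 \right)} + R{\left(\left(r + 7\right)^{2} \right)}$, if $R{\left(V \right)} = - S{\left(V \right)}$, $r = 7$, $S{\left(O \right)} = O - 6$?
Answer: $34033$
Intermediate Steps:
$S{\left(O \right)} = -6 + O$
$U{\left(T \right)} = -2 + T^{2}$ ($U{\left(T \right)} = T^{2} - 2 = -2 + T^{2}$)
$R{\left(V \right)} = 6 - V$ ($R{\left(V \right)} = - (-6 + V) = 6 - V$)
$U{\left(-185 \right)} + R{\left(\left(r + 7\right)^{2} \right)} = \left(-2 + \left(-185\right)^{2}\right) + \left(6 - \left(7 + 7\right)^{2}\right) = \left(-2 + 34225\right) + \left(6 - 14^{2}\right) = 34223 + \left(6 - 196\right) = 34223 - 190 = 34033$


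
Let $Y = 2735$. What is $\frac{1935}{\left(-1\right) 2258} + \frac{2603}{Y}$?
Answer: $\frac{585349}{6175630} \approx 0.094784$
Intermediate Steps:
$\frac{1935}{\left(-1\right) 2258} + \frac{2603}{Y} = \frac{1935}{\left(-1\right) 2258} + \frac{2603}{2735} = \frac{1935}{-2258} + 2603 \cdot \frac{1}{2735} = 1935 \left(- \frac{1}{2258}\right) + \frac{2603}{2735} = - \frac{1935}{2258} + \frac{2603}{2735} = \frac{585349}{6175630}$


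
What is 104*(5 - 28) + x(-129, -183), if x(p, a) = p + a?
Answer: -2704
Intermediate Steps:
x(p, a) = a + p
104*(5 - 28) + x(-129, -183) = 104*(5 - 28) + (-183 - 129) = 104*(-23) - 312 = -2392 - 312 = -2704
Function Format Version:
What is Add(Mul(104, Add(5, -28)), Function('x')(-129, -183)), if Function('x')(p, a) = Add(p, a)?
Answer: -2704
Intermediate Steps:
Function('x')(p, a) = Add(a, p)
Add(Mul(104, Add(5, -28)), Function('x')(-129, -183)) = Add(Mul(104, Add(5, -28)), Add(-183, -129)) = Add(Mul(104, -23), -312) = Add(-2392, -312) = -2704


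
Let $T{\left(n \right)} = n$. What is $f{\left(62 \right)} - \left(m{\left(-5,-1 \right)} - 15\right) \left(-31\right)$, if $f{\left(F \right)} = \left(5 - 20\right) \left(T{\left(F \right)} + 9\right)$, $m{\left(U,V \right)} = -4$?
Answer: $-1654$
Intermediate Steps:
$f{\left(F \right)} = -135 - 15 F$ ($f{\left(F \right)} = \left(5 - 20\right) \left(F + 9\right) = - 15 \left(9 + F\right) = -135 - 15 F$)
$f{\left(62 \right)} - \left(m{\left(-5,-1 \right)} - 15\right) \left(-31\right) = \left(-135 - 930\right) - \left(-4 - 15\right) \left(-31\right) = -1065 - \left(-19\right) \left(-31\right) = -1065 - 589 = -1654$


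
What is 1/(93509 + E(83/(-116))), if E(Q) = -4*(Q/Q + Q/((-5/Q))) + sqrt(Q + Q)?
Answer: 26453839834980/2473577128925115521 - 4877800*I*sqrt(4814)/2473577128925115521 ≈ 1.0695e-5 - 1.3682e-10*I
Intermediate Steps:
E(Q) = -4 + 4*Q**2/5 + sqrt(2)*sqrt(Q) (E(Q) = -4*(1 + Q*(-Q/5)) + sqrt(2*Q) = -4*(1 - Q**2/5) + sqrt(2)*sqrt(Q) = (-4 + 4*Q**2/5) + sqrt(2)*sqrt(Q) = -4 + 4*Q**2/5 + sqrt(2)*sqrt(Q))
1/(93509 + E(83/(-116))) = 1/(93509 + (-4 + 4*(83/(-116))**2/5 + sqrt(2)*sqrt(83/(-116)))) = 1/(93509 + (-4 + 4*(83*(-1/116))**2/5 + sqrt(2)*sqrt(83*(-1/116)))) = 1/(93509 + (-4 + 4*(-83/116)**2/5 + sqrt(2)*sqrt(-83/116))) = 1/(93509 + (-4 + (4/5)*(6889/13456) + sqrt(2)*(I*sqrt(2407)/58))) = 1/(93509 + (-4 + 6889/16820 + I*sqrt(4814)/58)) = 1/(93509 + (-60391/16820 + I*sqrt(4814)/58)) = 1/(1572760989/16820 + I*sqrt(4814)/58)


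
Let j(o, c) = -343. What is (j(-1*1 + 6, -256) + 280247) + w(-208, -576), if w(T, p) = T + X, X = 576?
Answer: 280272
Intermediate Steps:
w(T, p) = 576 + T (w(T, p) = T + 576 = 576 + T)
(j(-1*1 + 6, -256) + 280247) + w(-208, -576) = (-343 + 280247) + (576 - 208) = 279904 + 368 = 280272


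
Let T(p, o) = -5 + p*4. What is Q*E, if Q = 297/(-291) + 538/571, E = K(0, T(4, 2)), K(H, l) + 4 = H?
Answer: 17372/55387 ≈ 0.31365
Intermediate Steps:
T(p, o) = -5 + 4*p
K(H, l) = -4 + H
E = -4 (E = -4 + 0 = -4)
Q = -4343/55387 (Q = 297*(-1/291) + 538*(1/571) = -99/97 + 538/571 = -4343/55387 ≈ -0.078412)
Q*E = -4343/55387*(-4) = 17372/55387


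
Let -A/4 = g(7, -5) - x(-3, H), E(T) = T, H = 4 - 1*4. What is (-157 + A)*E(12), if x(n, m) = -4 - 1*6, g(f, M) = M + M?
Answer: -1884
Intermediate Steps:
g(f, M) = 2*M
H = 0 (H = 4 - 4 = 0)
x(n, m) = -10 (x(n, m) = -4 - 6 = -10)
A = 0 (A = -4*(2*(-5) - 1*(-10)) = -4*(-10 + 10) = -4*0 = 0)
(-157 + A)*E(12) = (-157 + 0)*12 = -157*12 = -1884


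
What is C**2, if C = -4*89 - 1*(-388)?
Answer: 1024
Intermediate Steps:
C = 32 (C = -356 + 388 = 32)
C**2 = 32**2 = 1024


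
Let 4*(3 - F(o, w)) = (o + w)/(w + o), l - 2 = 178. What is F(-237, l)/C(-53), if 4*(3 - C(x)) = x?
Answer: 11/65 ≈ 0.16923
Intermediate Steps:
l = 180 (l = 2 + 178 = 180)
C(x) = 3 - x/4
F(o, w) = 11/4 (F(o, w) = 3 - (o + w)/(4*(w + o)) = 3 - (o + w)/(4*(o + w)) = 3 - ¼*1 = 3 - ¼ = 11/4)
F(-237, l)/C(-53) = 11/(4*(3 - ¼*(-53))) = 11/(4*(3 + 53/4)) = 11/(4*(65/4)) = (11/4)*(4/65) = 11/65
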